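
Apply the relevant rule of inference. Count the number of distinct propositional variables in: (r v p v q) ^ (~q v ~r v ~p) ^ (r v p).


Identify each variable that appears in the formula.
Variables found: p, q, r
Count = 3

3


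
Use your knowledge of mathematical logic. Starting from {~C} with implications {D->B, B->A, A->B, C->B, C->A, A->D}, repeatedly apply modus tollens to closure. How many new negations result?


Initial negated facts: {~C}
Apply modus tollens to closure:
  (no implication fires)
Final negated: {~C}
New negations: {(none)}
Count = 0

0


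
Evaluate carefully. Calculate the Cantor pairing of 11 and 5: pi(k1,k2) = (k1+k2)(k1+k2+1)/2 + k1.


k1 + k2 = 16
(k1+k2)(k1+k2+1)/2 = 16 * 17 / 2 = 136
pi = 136 + 11 = 147

147


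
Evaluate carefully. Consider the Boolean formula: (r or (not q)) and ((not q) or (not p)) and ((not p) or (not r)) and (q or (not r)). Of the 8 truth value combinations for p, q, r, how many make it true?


Evaluate all 8 assignments for p, q, r:
p=0, q=0, r=0: 1
p=0, q=0, r=1: 0
p=0, q=1, r=0: 0
p=0, q=1, r=1: 1
p=1, q=0, r=0: 1
p=1, q=0, r=1: 0
p=1, q=1, r=0: 0
p=1, q=1, r=1: 0
Satisfying count = 3

3


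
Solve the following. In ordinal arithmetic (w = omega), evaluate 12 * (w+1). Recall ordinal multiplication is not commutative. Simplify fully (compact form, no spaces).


Compute 12 * (w+1).
Ordinal * is associative and left-distributive over +, but NOT commutative; for finite n>1, n*w = w but w*n stays w*n.
By left-distributivity: 12 * (w+1) = 12*w + 12*1 = w + 12 = w+12.
Result = w+12

w+12


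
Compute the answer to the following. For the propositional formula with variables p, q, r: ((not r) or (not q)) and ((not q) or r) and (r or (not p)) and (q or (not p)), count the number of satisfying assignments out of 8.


Evaluate all 8 assignments for p, q, r:
p=0, q=0, r=0: 1
p=0, q=0, r=1: 1
p=0, q=1, r=0: 0
p=0, q=1, r=1: 0
p=1, q=0, r=0: 0
p=1, q=0, r=1: 0
p=1, q=1, r=0: 0
p=1, q=1, r=1: 0
Satisfying count = 2

2


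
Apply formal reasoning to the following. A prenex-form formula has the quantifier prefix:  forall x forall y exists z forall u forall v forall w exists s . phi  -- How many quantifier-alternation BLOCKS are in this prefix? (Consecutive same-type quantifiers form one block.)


Quantifier-type sequence: A A E A A A E  (A=forall, E=exists)
Group into maximal same-type runs:
  Ax2 | Ex1 | Ax3 | Ex1
Number of blocks = 4

4


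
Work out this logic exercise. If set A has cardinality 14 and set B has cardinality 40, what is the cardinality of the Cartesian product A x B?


The Cartesian product A x B contains all ordered pairs (a, b).
|A x B| = |A| * |B| = 14 * 40 = 560

560


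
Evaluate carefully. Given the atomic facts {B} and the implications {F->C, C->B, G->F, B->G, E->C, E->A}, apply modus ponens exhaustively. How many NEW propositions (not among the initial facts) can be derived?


Initial facts: {B}
Apply modus ponens to closure:
  B and B->G  =>  G
  G and G->F  =>  F
  F and F->C  =>  C
Final known: {B, C, F, G}
New propositions: {C, F, G}
Count = 3

3


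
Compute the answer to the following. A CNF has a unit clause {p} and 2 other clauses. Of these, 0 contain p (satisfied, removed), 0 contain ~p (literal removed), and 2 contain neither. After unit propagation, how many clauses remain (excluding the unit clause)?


Satisfied (removed): 0
Shortened (remain): 0
Unchanged (remain): 2
Remaining = 0 + 2 = 2

2


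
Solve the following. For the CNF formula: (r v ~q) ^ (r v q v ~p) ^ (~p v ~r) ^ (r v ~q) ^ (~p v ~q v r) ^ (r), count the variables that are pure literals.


Check each variable for pure literal status:
p: pure negative
q: mixed (not pure)
r: mixed (not pure)
Pure literal count = 1

1


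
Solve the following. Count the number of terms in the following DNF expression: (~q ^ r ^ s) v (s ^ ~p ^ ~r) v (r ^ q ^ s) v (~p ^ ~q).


A DNF formula is a disjunction of terms (conjunctions).
Terms are separated by v.
Counting the disjuncts: 4 terms.

4


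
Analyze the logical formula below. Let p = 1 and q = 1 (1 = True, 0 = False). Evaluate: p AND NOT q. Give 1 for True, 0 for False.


p = 1, q = 1
Operation: p AND NOT q
Evaluate: 1 AND NOT 1 = 0

0


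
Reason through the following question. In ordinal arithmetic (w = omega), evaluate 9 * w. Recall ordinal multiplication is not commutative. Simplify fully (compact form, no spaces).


Compute 9 * w.
Ordinal * is associative and left-distributive over +, but NOT commutative; for finite n>1, n*w = w but w*n stays w*n.
For finite n>0, n * w = sup{n*k : k<w} = w. So 9 * w = w.
Result = w

w


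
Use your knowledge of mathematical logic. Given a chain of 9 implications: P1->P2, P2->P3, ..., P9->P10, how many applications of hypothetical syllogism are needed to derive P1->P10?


With 9 implications in a chain connecting 10 propositions:
P1->P2, P2->P3, ..., P9->P10
Steps needed = (number of implications) - 1 = 9 - 1 = 8

8


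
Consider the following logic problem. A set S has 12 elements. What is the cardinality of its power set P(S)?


The power set of a set with n elements has 2^n elements.
|P(S)| = 2^12 = 4096

4096


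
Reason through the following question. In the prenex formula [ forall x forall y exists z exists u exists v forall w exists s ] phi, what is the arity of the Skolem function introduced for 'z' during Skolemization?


Quantifier prefix: forall x forall y exists z exists u exists v forall w exists s
'z' is existentially quantified at position 3.
Universal variables preceding it: x, y
Skolem function arity = 2

2


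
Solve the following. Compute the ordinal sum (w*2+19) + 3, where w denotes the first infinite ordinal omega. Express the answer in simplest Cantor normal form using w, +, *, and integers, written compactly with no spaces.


Compute (w*2+19) + 3.
Ordinal + is associative but NOT commutative; for finite n>0, n + w = w but w + n stays w+n.
By associativity: (w*2+19) + 3 = w*2 + (19+3) = w*2+22.
Result = w*2+22

w*2+22


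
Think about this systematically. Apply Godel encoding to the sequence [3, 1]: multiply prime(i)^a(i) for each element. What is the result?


Encode each element as an exponent of the corresponding prime:
  2^3 = 8
  3^1 = 3
Product = 8 * 3 = 24

24


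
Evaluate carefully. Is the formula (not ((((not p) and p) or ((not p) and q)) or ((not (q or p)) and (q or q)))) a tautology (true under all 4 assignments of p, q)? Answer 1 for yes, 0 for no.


Check all 4 assignments:
p=0, q=0: 1
p=0, q=1: 0
p=1, q=0: 1
p=1, q=1: 1
Satisfying count = 3/4.
Tautology iff count = 4: no.

0


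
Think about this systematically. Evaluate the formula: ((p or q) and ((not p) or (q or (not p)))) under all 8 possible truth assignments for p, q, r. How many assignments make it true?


Check all 8 assignments:
p=0, q=0, r=0: 0
p=0, q=0, r=1: 0
p=0, q=1, r=0: 1
p=0, q=1, r=1: 1
p=1, q=0, r=0: 0
p=1, q=0, r=1: 0
p=1, q=1, r=0: 1
p=1, q=1, r=1: 1
Count of True = 4

4


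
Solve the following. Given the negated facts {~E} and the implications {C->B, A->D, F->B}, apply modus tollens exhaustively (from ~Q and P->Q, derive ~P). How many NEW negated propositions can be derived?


Initial negated facts: {~E}
Apply modus tollens to closure:
  (no implication fires)
Final negated: {~E}
New negations: {(none)}
Count = 0

0


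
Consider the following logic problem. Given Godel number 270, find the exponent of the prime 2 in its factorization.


Factorize 270 by dividing by 2 repeatedly.
Division steps: 2 divides 270 exactly 1 time(s).
Exponent of 2 = 1

1


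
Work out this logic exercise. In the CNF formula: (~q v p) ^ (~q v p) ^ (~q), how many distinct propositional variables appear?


Identify each variable that appears in the formula.
Variables found: p, q
Count = 2

2


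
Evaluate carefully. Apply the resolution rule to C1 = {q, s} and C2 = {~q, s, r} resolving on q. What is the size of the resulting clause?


Remove q from C1 and ~q from C2.
C1 remainder: {s}
C2 remainder: {s, r}
Union (resolvent): {r, s}
Resolvent has 2 literal(s).

2


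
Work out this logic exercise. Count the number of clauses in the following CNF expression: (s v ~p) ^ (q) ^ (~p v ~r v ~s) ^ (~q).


A CNF formula is a conjunction of clauses.
Clauses are separated by ^.
Counting the conjuncts: 4 clauses.

4


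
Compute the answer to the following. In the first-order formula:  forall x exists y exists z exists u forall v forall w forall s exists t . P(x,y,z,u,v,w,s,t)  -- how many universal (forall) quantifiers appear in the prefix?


Quantifier prefix: forall x exists y exists z exists u forall v forall w forall s exists t
Mark each quantifier type:
  U E E E U U U E
Universal count = 4, Existential count = 4
Asked for universal (forall) quantifiers: 4

4


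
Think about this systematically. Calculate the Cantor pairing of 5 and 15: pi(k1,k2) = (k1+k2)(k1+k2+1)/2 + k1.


k1 + k2 = 20
(k1+k2)(k1+k2+1)/2 = 20 * 21 / 2 = 210
pi = 210 + 5 = 215

215


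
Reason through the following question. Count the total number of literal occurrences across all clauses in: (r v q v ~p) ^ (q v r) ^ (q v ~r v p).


Counting literals in each clause:
Clause 1: 3 literal(s)
Clause 2: 2 literal(s)
Clause 3: 3 literal(s)
Total = 8

8


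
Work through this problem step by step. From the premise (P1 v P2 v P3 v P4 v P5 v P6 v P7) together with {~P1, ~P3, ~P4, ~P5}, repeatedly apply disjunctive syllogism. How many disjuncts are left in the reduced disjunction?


Original disjuncts (7): P1, P2, P3, P4, P5, P6, P7
Negated (eliminate): ~P1, ~P3, ~P4, ~P5
Remaining disjuncts: P2, P6, P7
Count = 7 - 4 = 3

3


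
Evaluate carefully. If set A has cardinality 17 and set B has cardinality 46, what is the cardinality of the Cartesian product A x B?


The Cartesian product A x B contains all ordered pairs (a, b).
|A x B| = |A| * |B| = 17 * 46 = 782

782


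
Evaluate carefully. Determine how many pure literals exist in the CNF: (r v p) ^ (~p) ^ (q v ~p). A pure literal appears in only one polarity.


Check each variable for pure literal status:
p: mixed (not pure)
q: pure positive
r: pure positive
Pure literal count = 2

2


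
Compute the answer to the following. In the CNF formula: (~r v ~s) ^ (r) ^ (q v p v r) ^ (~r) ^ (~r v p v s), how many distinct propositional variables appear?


Identify each variable that appears in the formula.
Variables found: p, q, r, s
Count = 4

4


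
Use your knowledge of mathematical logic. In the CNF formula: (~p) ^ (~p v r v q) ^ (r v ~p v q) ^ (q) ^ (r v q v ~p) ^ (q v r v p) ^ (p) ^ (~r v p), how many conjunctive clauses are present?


A CNF formula is a conjunction of clauses.
Clauses are separated by ^.
Counting the conjuncts: 8 clauses.

8


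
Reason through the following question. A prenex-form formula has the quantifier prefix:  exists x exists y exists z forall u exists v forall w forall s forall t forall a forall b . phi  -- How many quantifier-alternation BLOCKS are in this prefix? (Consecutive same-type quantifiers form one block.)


Quantifier-type sequence: E E E A E A A A A A  (A=forall, E=exists)
Group into maximal same-type runs:
  Ex3 | Ax1 | Ex1 | Ax5
Number of blocks = 4

4


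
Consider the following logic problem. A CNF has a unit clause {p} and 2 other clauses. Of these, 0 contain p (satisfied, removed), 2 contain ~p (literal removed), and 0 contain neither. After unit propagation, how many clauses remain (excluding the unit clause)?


Satisfied (removed): 0
Shortened (remain): 2
Unchanged (remain): 0
Remaining = 2 + 0 = 2

2


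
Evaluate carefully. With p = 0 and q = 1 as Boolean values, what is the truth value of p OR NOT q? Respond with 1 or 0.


p = 0, q = 1
Operation: p OR NOT q
Evaluate: 0 OR NOT 1 = 0

0


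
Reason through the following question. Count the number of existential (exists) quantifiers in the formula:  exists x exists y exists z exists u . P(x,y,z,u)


Quantifier prefix: exists x exists y exists z exists u
Mark each quantifier type:
  E E E E
Universal count = 0, Existential count = 4
Asked for existential (exists) quantifiers: 4

4


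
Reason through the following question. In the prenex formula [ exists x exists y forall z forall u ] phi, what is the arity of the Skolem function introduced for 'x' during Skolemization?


Quantifier prefix: exists x exists y forall z forall u
'x' is existentially quantified at position 1.
No universal quantifiers precede it.
Skolem function arity = 0 (a Skolem constant)

0


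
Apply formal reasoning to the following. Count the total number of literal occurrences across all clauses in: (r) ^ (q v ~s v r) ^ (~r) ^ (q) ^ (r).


Counting literals in each clause:
Clause 1: 1 literal(s)
Clause 2: 3 literal(s)
Clause 3: 1 literal(s)
Clause 4: 1 literal(s)
Clause 5: 1 literal(s)
Total = 7

7


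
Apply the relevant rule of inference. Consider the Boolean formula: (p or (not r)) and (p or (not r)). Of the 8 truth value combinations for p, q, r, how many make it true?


Evaluate all 8 assignments for p, q, r:
p=0, q=0, r=0: 1
p=0, q=0, r=1: 0
p=0, q=1, r=0: 1
p=0, q=1, r=1: 0
p=1, q=0, r=0: 1
p=1, q=0, r=1: 1
p=1, q=1, r=0: 1
p=1, q=1, r=1: 1
Satisfying count = 6

6


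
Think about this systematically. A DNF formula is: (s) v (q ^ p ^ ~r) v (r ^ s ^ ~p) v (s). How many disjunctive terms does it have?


A DNF formula is a disjunction of terms (conjunctions).
Terms are separated by v.
Counting the disjuncts: 4 terms.

4


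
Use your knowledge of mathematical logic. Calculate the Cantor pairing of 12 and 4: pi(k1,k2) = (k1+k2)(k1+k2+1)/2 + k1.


k1 + k2 = 16
(k1+k2)(k1+k2+1)/2 = 16 * 17 / 2 = 136
pi = 136 + 12 = 148

148


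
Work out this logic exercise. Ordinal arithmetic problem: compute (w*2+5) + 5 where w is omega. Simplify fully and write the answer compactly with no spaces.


Compute (w*2+5) + 5.
Ordinal + is associative but NOT commutative; for finite n>0, n + w = w but w + n stays w+n.
By associativity: (w*2+5) + 5 = w*2 + (5+5) = w*2+10.
Result = w*2+10

w*2+10


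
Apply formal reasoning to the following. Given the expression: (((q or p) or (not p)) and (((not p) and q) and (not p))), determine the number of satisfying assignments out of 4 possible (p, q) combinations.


Check all 4 assignments:
p=0, q=0: 0
p=0, q=1: 1
p=1, q=0: 0
p=1, q=1: 0
Count of True = 1

1


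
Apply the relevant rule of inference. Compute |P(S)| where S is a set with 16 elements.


The power set of a set with n elements has 2^n elements.
|P(S)| = 2^16 = 65536

65536


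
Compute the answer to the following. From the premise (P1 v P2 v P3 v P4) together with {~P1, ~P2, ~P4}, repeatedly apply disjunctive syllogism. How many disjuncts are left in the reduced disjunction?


Original disjuncts (4): P1, P2, P3, P4
Negated (eliminate): ~P1, ~P2, ~P4
Remaining disjuncts: P3
Count = 4 - 3 = 1

1


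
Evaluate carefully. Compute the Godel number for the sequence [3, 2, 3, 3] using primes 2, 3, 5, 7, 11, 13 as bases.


Encode each element as an exponent of the corresponding prime:
  2^3 = 8
  3^2 = 9
  5^3 = 125
  7^3 = 343
Product = 8 * 9 * 125 * 343 = 3087000

3087000


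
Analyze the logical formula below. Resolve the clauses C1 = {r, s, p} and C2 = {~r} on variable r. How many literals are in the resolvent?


Remove r from C1 and ~r from C2.
C1 remainder: {s, p}
C2 remainder: {}
Union (resolvent): {p, s}
Resolvent has 2 literal(s).

2


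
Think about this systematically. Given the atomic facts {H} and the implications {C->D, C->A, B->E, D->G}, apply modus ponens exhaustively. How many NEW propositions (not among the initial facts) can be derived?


Initial facts: {H}
Apply modus ponens to closure:
  (no implication fires)
Final known: {H}
New propositions: {(none)}
Count = 0

0


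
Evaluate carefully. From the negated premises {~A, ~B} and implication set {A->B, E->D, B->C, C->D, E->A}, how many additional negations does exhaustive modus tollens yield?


Initial negated facts: {~A, ~B}
Apply modus tollens to closure:
  ~A and E->A  =>  ~E
Final negated: {~A, ~B, ~E}
New negations: {~E}
Count = 1

1


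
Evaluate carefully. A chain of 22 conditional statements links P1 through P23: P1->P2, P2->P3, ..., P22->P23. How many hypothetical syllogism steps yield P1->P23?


With 22 implications in a chain connecting 23 propositions:
P1->P2, P2->P3, ..., P22->P23
Steps needed = (number of implications) - 1 = 22 - 1 = 21

21


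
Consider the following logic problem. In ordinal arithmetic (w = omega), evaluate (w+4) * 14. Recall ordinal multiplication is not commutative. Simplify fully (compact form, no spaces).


Compute (w+4) * 14.
Ordinal * is associative and left-distributive over +, but NOT commutative; for finite n>1, n*w = w but w*n stays w*n.
(w+4) * 14 = (w+4) repeated 14 times. Each intermediate +4 is absorbed by the following w; only the last survives: w*14+4.
Result = w*14+4

w*14+4


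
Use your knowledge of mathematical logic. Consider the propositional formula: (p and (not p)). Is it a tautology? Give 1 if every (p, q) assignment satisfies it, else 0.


Check all 4 assignments:
p=0, q=0: 0
p=0, q=1: 0
p=1, q=0: 0
p=1, q=1: 0
Satisfying count = 0/4.
Tautology iff count = 4: no.

0


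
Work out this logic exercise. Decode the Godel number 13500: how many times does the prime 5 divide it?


Factorize 13500 by dividing by 5 repeatedly.
Division steps: 5 divides 13500 exactly 3 time(s).
Exponent of 5 = 3

3


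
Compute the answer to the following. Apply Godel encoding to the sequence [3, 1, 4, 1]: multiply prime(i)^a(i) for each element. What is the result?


Encode each element as an exponent of the corresponding prime:
  2^3 = 8
  3^1 = 3
  5^4 = 625
  7^1 = 7
Product = 8 * 3 * 625 * 7 = 105000

105000


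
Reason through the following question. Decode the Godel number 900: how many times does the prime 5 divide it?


Factorize 900 by dividing by 5 repeatedly.
Division steps: 5 divides 900 exactly 2 time(s).
Exponent of 5 = 2

2


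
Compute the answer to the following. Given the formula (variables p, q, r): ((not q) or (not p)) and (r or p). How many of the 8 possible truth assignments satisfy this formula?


Evaluate all 8 assignments for p, q, r:
p=0, q=0, r=0: 0
p=0, q=0, r=1: 1
p=0, q=1, r=0: 0
p=0, q=1, r=1: 1
p=1, q=0, r=0: 1
p=1, q=0, r=1: 1
p=1, q=1, r=0: 0
p=1, q=1, r=1: 0
Satisfying count = 4

4


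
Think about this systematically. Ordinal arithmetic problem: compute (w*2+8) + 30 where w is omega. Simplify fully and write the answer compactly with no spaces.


Compute (w*2+8) + 30.
Ordinal + is associative but NOT commutative; for finite n>0, n + w = w but w + n stays w+n.
By associativity: (w*2+8) + 30 = w*2 + (8+30) = w*2+38.
Result = w*2+38

w*2+38


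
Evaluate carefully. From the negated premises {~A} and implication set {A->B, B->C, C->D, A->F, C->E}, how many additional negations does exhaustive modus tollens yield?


Initial negated facts: {~A}
Apply modus tollens to closure:
  (no implication fires)
Final negated: {~A}
New negations: {(none)}
Count = 0

0


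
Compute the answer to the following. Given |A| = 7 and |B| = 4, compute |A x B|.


The Cartesian product A x B contains all ordered pairs (a, b).
|A x B| = |A| * |B| = 7 * 4 = 28

28


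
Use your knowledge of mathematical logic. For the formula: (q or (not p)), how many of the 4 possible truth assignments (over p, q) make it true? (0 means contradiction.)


Check all 4 assignments:
p=0, q=0: 1
p=0, q=1: 1
p=1, q=0: 0
p=1, q=1: 1
Count of True = 3

3


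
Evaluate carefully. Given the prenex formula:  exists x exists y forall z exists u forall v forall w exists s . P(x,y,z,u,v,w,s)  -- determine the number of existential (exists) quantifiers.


Quantifier prefix: exists x exists y forall z exists u forall v forall w exists s
Mark each quantifier type:
  E E U E U U E
Universal count = 3, Existential count = 4
Asked for existential (exists) quantifiers: 4

4


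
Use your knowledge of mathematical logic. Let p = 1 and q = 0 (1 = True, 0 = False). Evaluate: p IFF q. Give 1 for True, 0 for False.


p = 1, q = 0
Operation: p IFF q
Evaluate: 1 IFF 0 = 0

0


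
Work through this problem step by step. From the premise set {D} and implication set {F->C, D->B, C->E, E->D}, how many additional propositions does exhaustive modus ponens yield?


Initial facts: {D}
Apply modus ponens to closure:
  D and D->B  =>  B
Final known: {B, D}
New propositions: {B}
Count = 1

1


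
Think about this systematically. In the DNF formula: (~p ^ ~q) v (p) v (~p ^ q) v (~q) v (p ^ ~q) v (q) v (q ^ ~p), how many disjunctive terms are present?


A DNF formula is a disjunction of terms (conjunctions).
Terms are separated by v.
Counting the disjuncts: 7 terms.

7


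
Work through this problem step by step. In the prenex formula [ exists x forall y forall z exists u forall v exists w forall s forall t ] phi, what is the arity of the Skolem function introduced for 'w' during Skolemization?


Quantifier prefix: exists x forall y forall z exists u forall v exists w forall s forall t
'w' is existentially quantified at position 6.
Universal variables preceding it: y, z, v
Skolem function arity = 3

3


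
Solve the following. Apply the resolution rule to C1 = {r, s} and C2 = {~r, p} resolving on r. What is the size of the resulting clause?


Remove r from C1 and ~r from C2.
C1 remainder: {s}
C2 remainder: {p}
Union (resolvent): {p, s}
Resolvent has 2 literal(s).

2


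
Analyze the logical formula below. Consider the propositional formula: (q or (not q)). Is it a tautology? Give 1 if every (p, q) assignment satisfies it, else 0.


Check all 4 assignments:
p=0, q=0: 1
p=0, q=1: 1
p=1, q=0: 1
p=1, q=1: 1
Satisfying count = 4/4.
Tautology iff count = 4: yes.

1


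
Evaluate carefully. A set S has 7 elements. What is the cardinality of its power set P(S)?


The power set of a set with n elements has 2^n elements.
|P(S)| = 2^7 = 128

128


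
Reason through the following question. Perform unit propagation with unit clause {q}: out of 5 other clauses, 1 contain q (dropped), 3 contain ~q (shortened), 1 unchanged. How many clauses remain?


Satisfied (removed): 1
Shortened (remain): 3
Unchanged (remain): 1
Remaining = 3 + 1 = 4

4


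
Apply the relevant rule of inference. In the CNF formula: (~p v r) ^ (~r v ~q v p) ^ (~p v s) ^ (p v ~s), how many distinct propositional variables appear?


Identify each variable that appears in the formula.
Variables found: p, q, r, s
Count = 4

4


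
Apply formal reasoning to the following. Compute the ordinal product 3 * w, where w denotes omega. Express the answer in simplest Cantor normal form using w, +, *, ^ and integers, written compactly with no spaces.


Compute 3 * w.
Ordinal * is associative and left-distributive over +, but NOT commutative; for finite n>1, n*w = w but w*n stays w*n.
For finite n>0, n * w = sup{n*k : k<w} = w. So 3 * w = w.
Result = w

w


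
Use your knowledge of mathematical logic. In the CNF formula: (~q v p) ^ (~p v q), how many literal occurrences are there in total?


Counting literals in each clause:
Clause 1: 2 literal(s)
Clause 2: 2 literal(s)
Total = 4

4


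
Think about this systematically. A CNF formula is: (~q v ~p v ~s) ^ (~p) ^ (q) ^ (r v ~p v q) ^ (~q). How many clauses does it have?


A CNF formula is a conjunction of clauses.
Clauses are separated by ^.
Counting the conjuncts: 5 clauses.

5


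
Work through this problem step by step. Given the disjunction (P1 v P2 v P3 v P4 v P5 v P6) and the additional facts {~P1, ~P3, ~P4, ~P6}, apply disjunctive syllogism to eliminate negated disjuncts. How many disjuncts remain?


Original disjuncts (6): P1, P2, P3, P4, P5, P6
Negated (eliminate): ~P1, ~P3, ~P4, ~P6
Remaining disjuncts: P2, P5
Count = 6 - 4 = 2

2


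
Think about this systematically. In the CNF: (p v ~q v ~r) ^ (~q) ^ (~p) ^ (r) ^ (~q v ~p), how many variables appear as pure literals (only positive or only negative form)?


Check each variable for pure literal status:
p: mixed (not pure)
q: pure negative
r: mixed (not pure)
Pure literal count = 1

1


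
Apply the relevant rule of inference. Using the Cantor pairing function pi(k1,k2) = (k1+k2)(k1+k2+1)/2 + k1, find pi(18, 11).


k1 + k2 = 29
(k1+k2)(k1+k2+1)/2 = 29 * 30 / 2 = 435
pi = 435 + 18 = 453

453


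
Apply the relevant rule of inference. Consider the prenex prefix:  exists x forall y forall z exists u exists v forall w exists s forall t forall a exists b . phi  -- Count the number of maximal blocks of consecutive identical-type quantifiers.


Quantifier-type sequence: E A A E E A E A A E  (A=forall, E=exists)
Group into maximal same-type runs:
  Ex1 | Ax2 | Ex2 | Ax1 | Ex1 | Ax2 | Ex1
Number of blocks = 7

7


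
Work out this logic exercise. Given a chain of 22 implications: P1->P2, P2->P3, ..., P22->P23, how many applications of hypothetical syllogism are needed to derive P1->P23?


With 22 implications in a chain connecting 23 propositions:
P1->P2, P2->P3, ..., P22->P23
Steps needed = (number of implications) - 1 = 22 - 1 = 21

21


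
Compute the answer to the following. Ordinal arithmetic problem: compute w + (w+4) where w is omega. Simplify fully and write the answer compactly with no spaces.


Compute w + (w+4).
Ordinal + is associative but NOT commutative; for finite n>0, n + w = w but w + n stays w+n.
w + (w+4) = (w+w) + 4 = w*2+4.
Result = w*2+4

w*2+4


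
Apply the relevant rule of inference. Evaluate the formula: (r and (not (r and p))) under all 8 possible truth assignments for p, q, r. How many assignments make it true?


Check all 8 assignments:
p=0, q=0, r=0: 0
p=0, q=0, r=1: 1
p=0, q=1, r=0: 0
p=0, q=1, r=1: 1
p=1, q=0, r=0: 0
p=1, q=0, r=1: 0
p=1, q=1, r=0: 0
p=1, q=1, r=1: 0
Count of True = 2

2


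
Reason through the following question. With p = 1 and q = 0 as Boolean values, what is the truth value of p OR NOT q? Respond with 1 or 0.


p = 1, q = 0
Operation: p OR NOT q
Evaluate: 1 OR NOT 0 = 1

1


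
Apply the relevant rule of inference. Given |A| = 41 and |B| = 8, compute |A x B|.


The Cartesian product A x B contains all ordered pairs (a, b).
|A x B| = |A| * |B| = 41 * 8 = 328

328


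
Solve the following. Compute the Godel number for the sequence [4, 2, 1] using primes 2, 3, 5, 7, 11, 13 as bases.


Encode each element as an exponent of the corresponding prime:
  2^4 = 16
  3^2 = 9
  5^1 = 5
Product = 16 * 9 * 5 = 720

720


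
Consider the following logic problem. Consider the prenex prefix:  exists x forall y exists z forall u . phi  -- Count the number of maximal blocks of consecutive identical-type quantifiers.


Quantifier-type sequence: E A E A  (A=forall, E=exists)
Group into maximal same-type runs:
  Ex1 | Ax1 | Ex1 | Ax1
Number of blocks = 4

4


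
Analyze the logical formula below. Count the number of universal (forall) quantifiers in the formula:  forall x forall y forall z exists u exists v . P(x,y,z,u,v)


Quantifier prefix: forall x forall y forall z exists u exists v
Mark each quantifier type:
  U U U E E
Universal count = 3, Existential count = 2
Asked for universal (forall) quantifiers: 3

3


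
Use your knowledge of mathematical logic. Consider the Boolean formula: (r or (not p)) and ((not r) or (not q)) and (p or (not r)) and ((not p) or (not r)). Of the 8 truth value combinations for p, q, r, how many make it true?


Evaluate all 8 assignments for p, q, r:
p=0, q=0, r=0: 1
p=0, q=0, r=1: 0
p=0, q=1, r=0: 1
p=0, q=1, r=1: 0
p=1, q=0, r=0: 0
p=1, q=0, r=1: 0
p=1, q=1, r=0: 0
p=1, q=1, r=1: 0
Satisfying count = 2

2


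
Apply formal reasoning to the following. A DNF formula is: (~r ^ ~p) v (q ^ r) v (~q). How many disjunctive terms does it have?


A DNF formula is a disjunction of terms (conjunctions).
Terms are separated by v.
Counting the disjuncts: 3 terms.

3


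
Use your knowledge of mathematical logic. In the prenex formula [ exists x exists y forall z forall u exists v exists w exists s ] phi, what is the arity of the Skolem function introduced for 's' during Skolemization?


Quantifier prefix: exists x exists y forall z forall u exists v exists w exists s
's' is existentially quantified at position 7.
Universal variables preceding it: z, u
Skolem function arity = 2

2


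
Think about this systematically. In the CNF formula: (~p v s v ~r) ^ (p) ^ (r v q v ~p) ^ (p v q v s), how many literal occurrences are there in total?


Counting literals in each clause:
Clause 1: 3 literal(s)
Clause 2: 1 literal(s)
Clause 3: 3 literal(s)
Clause 4: 3 literal(s)
Total = 10

10


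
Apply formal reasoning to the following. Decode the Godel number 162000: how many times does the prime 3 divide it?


Factorize 162000 by dividing by 3 repeatedly.
Division steps: 3 divides 162000 exactly 4 time(s).
Exponent of 3 = 4

4


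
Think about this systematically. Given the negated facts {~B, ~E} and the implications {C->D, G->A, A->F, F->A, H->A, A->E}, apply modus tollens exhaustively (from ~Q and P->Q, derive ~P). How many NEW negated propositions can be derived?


Initial negated facts: {~B, ~E}
Apply modus tollens to closure:
  ~E and A->E  =>  ~A
  ~A and G->A  =>  ~G
  ~A and F->A  =>  ~F
  ~A and H->A  =>  ~H
Final negated: {~A, ~B, ~E, ~F, ~G, ~H}
New negations: {~A, ~F, ~G, ~H}
Count = 4

4


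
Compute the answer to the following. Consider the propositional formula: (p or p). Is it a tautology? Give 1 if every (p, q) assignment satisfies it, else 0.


Check all 4 assignments:
p=0, q=0: 0
p=0, q=1: 0
p=1, q=0: 1
p=1, q=1: 1
Satisfying count = 2/4.
Tautology iff count = 4: no.

0


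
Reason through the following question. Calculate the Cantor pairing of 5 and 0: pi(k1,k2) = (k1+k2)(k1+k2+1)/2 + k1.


k1 + k2 = 5
(k1+k2)(k1+k2+1)/2 = 5 * 6 / 2 = 15
pi = 15 + 5 = 20

20


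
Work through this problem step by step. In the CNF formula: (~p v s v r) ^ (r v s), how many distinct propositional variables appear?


Identify each variable that appears in the formula.
Variables found: p, r, s
Count = 3

3


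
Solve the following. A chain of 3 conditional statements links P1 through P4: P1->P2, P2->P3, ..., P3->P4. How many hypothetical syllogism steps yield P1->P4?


With 3 implications in a chain connecting 4 propositions:
P1->P2, P2->P3, ..., P3->P4
Steps needed = (number of implications) - 1 = 3 - 1 = 2

2


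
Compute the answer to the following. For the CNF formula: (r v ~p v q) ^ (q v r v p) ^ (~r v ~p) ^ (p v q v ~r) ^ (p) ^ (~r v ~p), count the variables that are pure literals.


Check each variable for pure literal status:
p: mixed (not pure)
q: pure positive
r: mixed (not pure)
Pure literal count = 1

1


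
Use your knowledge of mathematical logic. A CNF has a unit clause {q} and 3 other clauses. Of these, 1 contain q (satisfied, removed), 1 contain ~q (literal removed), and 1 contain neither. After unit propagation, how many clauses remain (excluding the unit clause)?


Satisfied (removed): 1
Shortened (remain): 1
Unchanged (remain): 1
Remaining = 1 + 1 = 2

2


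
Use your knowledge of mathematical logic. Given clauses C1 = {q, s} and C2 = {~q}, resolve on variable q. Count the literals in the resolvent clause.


Remove q from C1 and ~q from C2.
C1 remainder: {s}
C2 remainder: {}
Union (resolvent): {s}
Resolvent has 1 literal(s).

1


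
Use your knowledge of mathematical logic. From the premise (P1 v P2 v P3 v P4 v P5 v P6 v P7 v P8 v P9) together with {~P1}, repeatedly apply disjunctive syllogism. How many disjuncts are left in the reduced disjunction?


Original disjuncts (9): P1, P2, P3, P4, P5, P6, P7, P8, P9
Negated (eliminate): ~P1
Remaining disjuncts: P2, P3, P4, P5, P6, P7, P8, P9
Count = 9 - 1 = 8

8


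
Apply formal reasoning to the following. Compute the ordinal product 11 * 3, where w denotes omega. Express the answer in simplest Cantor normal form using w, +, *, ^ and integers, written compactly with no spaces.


Compute 11 * 3.
Ordinal * is associative and left-distributive over +, but NOT commutative; for finite n>1, n*w = w but w*n stays w*n.
Both finite; ordinal * agrees with natural *: 11 * 3 = 33.
Result = 33

33


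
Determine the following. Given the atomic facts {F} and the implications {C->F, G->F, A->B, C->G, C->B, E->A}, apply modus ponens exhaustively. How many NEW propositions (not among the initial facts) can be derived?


Initial facts: {F}
Apply modus ponens to closure:
  (no implication fires)
Final known: {F}
New propositions: {(none)}
Count = 0

0


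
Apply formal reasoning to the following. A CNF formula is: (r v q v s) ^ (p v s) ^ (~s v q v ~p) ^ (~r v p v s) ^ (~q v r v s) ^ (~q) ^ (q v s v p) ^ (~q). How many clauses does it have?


A CNF formula is a conjunction of clauses.
Clauses are separated by ^.
Counting the conjuncts: 8 clauses.

8


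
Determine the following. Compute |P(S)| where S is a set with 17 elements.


The power set of a set with n elements has 2^n elements.
|P(S)| = 2^17 = 131072

131072


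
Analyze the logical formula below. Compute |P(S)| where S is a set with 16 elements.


The power set of a set with n elements has 2^n elements.
|P(S)| = 2^16 = 65536

65536


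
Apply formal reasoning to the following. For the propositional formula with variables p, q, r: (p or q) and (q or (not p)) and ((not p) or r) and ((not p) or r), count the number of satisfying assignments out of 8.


Evaluate all 8 assignments for p, q, r:
p=0, q=0, r=0: 0
p=0, q=0, r=1: 0
p=0, q=1, r=0: 1
p=0, q=1, r=1: 1
p=1, q=0, r=0: 0
p=1, q=0, r=1: 0
p=1, q=1, r=0: 0
p=1, q=1, r=1: 1
Satisfying count = 3

3


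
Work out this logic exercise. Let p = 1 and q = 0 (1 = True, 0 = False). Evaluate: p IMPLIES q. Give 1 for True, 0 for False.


p = 1, q = 0
Operation: p IMPLIES q
Evaluate: 1 IMPLIES 0 = 0

0


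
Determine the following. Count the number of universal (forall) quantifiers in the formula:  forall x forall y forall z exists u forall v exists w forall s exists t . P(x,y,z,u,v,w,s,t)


Quantifier prefix: forall x forall y forall z exists u forall v exists w forall s exists t
Mark each quantifier type:
  U U U E U E U E
Universal count = 5, Existential count = 3
Asked for universal (forall) quantifiers: 5

5


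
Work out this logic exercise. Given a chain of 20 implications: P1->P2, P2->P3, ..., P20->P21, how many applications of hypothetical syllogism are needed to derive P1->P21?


With 20 implications in a chain connecting 21 propositions:
P1->P2, P2->P3, ..., P20->P21
Steps needed = (number of implications) - 1 = 20 - 1 = 19

19


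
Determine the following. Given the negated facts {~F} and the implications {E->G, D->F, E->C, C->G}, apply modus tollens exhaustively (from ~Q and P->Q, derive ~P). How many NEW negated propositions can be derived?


Initial negated facts: {~F}
Apply modus tollens to closure:
  ~F and D->F  =>  ~D
Final negated: {~D, ~F}
New negations: {~D}
Count = 1

1


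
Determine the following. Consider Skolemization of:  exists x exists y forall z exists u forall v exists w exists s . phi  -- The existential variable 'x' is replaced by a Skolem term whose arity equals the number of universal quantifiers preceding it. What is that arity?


Quantifier prefix: exists x exists y forall z exists u forall v exists w exists s
'x' is existentially quantified at position 1.
No universal quantifiers precede it.
Skolem function arity = 0 (a Skolem constant)

0


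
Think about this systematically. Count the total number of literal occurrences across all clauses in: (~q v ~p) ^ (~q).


Counting literals in each clause:
Clause 1: 2 literal(s)
Clause 2: 1 literal(s)
Total = 3

3


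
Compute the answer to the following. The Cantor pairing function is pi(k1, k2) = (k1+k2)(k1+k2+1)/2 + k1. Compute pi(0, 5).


k1 + k2 = 5
(k1+k2)(k1+k2+1)/2 = 5 * 6 / 2 = 15
pi = 15 + 0 = 15

15


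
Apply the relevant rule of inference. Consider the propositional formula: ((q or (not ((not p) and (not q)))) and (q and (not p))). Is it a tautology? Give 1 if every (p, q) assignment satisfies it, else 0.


Check all 4 assignments:
p=0, q=0: 0
p=0, q=1: 1
p=1, q=0: 0
p=1, q=1: 0
Satisfying count = 1/4.
Tautology iff count = 4: no.

0


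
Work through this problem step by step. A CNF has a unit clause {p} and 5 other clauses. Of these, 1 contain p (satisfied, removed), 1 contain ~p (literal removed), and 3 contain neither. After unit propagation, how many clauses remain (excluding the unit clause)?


Satisfied (removed): 1
Shortened (remain): 1
Unchanged (remain): 3
Remaining = 1 + 3 = 4

4


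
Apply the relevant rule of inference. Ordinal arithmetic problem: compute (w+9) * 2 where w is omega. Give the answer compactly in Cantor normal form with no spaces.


Compute (w+9) * 2.
Ordinal * is associative and left-distributive over +, but NOT commutative; for finite n>1, n*w = w but w*n stays w*n.
(w+9) * 2 = (w+9) repeated 2 times. Each intermediate +9 is absorbed by the following w; only the last survives: w*2+9.
Result = w*2+9

w*2+9


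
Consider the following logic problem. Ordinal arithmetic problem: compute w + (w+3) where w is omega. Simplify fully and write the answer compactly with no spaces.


Compute w + (w+3).
Ordinal + is associative but NOT commutative; for finite n>0, n + w = w but w + n stays w+n.
w + (w+3) = (w+w) + 3 = w*2+3.
Result = w*2+3

w*2+3


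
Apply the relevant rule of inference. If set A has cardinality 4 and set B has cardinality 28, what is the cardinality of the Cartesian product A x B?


The Cartesian product A x B contains all ordered pairs (a, b).
|A x B| = |A| * |B| = 4 * 28 = 112

112


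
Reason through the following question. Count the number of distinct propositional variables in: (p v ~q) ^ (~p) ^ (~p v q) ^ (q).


Identify each variable that appears in the formula.
Variables found: p, q
Count = 2

2


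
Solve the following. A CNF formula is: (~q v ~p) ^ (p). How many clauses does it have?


A CNF formula is a conjunction of clauses.
Clauses are separated by ^.
Counting the conjuncts: 2 clauses.

2


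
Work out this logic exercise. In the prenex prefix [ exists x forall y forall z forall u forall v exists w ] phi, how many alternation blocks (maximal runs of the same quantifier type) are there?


Quantifier-type sequence: E A A A A E  (A=forall, E=exists)
Group into maximal same-type runs:
  Ex1 | Ax4 | Ex1
Number of blocks = 3

3


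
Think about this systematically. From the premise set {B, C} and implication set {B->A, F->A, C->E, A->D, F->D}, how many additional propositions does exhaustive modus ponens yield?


Initial facts: {B, C}
Apply modus ponens to closure:
  B and B->A  =>  A
  C and C->E  =>  E
  A and A->D  =>  D
Final known: {A, B, C, D, E}
New propositions: {A, D, E}
Count = 3

3


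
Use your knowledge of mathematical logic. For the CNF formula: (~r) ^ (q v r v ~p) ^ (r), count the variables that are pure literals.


Check each variable for pure literal status:
p: pure negative
q: pure positive
r: mixed (not pure)
Pure literal count = 2

2


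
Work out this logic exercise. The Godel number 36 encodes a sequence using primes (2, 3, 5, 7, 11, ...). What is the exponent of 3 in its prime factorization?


Factorize 36 by dividing by 3 repeatedly.
Division steps: 3 divides 36 exactly 2 time(s).
Exponent of 3 = 2

2


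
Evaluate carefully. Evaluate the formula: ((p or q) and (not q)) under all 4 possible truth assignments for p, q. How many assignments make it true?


Check all 4 assignments:
p=0, q=0: 0
p=0, q=1: 0
p=1, q=0: 1
p=1, q=1: 0
Count of True = 1

1


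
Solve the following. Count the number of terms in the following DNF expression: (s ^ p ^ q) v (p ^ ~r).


A DNF formula is a disjunction of terms (conjunctions).
Terms are separated by v.
Counting the disjuncts: 2 terms.

2
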